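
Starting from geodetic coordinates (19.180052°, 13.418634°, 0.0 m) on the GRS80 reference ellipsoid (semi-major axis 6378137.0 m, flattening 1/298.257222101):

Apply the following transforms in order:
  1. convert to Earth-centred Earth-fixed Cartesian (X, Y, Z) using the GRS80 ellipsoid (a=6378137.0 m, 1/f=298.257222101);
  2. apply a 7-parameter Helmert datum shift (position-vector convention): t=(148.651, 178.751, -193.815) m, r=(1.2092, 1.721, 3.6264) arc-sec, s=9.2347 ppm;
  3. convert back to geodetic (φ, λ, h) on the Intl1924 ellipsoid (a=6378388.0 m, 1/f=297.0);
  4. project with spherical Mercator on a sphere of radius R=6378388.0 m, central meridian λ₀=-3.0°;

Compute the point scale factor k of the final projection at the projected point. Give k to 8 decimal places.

start: φ=19.180052°, λ=13.418634°, h=0.000 m
→ ECEF (a=6378137.000, f=1/298.257222101): X=5861754.9834, Y=1398481.7572, Z=2082183.9161
→ Helmert 7p (PV): X=5861950.5517, Y=1398764.2743, Z=2081968.6191
→ geod (Bowring, a=6378388.000): φ=19.17796671°, λ=13.42081516°, h=-70.2995 m
→ into merc (λ₀=-3.0°): φ=19.17796671°, λ−λ₀=16.42081516°
scale k = 1.05875815

1.05875815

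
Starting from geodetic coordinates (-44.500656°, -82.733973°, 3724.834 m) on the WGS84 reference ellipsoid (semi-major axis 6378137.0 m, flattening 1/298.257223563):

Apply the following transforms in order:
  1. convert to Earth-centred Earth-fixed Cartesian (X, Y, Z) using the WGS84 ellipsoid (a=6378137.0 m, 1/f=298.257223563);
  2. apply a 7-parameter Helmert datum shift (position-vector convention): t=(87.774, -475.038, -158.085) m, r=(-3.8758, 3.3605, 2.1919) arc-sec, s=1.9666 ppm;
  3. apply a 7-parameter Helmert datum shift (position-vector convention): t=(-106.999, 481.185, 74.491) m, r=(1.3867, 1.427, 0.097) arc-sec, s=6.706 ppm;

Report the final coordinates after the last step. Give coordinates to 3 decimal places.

start: φ=-44.500656°, λ=-82.733973°, h=3724.834 m
→ ECEF (a=6378137.000, f=1/298.257223563): X=576645.8389, Y=-4522700.7889, Z=-4450550.9836
→ Helmert 7p (PV): X=576710.2988, Y=-4523262.2212, Z=-4450642.2324
→ Helmert 7p (PV): X=576578.5034, Y=-4522781.1765, Z=-4450631.9869

X=576578.503 m, Y=-4522781.177 m, Z=-4450631.987 m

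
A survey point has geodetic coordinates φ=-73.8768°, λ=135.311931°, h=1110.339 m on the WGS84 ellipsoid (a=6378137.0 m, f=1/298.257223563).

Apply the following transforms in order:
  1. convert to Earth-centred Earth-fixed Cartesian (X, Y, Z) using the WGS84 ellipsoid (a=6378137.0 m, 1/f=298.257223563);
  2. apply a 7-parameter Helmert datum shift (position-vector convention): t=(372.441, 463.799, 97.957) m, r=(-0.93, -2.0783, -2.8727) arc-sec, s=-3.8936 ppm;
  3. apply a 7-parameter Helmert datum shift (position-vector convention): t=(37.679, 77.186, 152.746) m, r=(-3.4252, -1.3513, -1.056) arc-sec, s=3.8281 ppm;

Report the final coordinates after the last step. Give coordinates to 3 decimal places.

X=-1262841.892 m, Y=1250131.602 m, Z=-6105997.424 m

start: φ=-73.876800°, λ=135.311931°, h=1110.339 m
→ ECEF (a=6378137.000, f=1/298.257223563): X=-1263377.4297, Y=1249695.5647, Z=-6106201.1301
→ Helmert 7p (PV): X=-1262921.1397, Y=1250144.5619, Z=-6106097.7621
→ Helmert 7p (PV): X=-1262841.8920, Y=1250131.6020, Z=-6105997.4244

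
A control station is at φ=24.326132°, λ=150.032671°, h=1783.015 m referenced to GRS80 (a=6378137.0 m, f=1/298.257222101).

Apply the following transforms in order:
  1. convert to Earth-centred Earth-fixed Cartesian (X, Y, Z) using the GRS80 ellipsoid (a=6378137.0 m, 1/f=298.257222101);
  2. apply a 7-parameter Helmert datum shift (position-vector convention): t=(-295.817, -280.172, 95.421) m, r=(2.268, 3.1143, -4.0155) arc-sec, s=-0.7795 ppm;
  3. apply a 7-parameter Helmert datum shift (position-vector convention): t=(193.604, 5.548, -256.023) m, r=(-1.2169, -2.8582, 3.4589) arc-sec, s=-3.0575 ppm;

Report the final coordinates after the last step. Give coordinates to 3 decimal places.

X=-5039213.624 m, Y=2905234.465 m, Z=2611825.953 m

start: φ=24.326132°, λ=150.032671°, h=1783.015 m
→ ECEF (a=6378137.000, f=1/298.257222101): X=-5039141.8316, Y=2905519.9509, Z=2611975.5158
→ Helmert 7p (PV): X=-5039337.7199, Y=2905306.8943, Z=2612176.9323
→ Helmert 7p (PV): X=-5039213.6244, Y=2905234.4648, Z=2611825.9526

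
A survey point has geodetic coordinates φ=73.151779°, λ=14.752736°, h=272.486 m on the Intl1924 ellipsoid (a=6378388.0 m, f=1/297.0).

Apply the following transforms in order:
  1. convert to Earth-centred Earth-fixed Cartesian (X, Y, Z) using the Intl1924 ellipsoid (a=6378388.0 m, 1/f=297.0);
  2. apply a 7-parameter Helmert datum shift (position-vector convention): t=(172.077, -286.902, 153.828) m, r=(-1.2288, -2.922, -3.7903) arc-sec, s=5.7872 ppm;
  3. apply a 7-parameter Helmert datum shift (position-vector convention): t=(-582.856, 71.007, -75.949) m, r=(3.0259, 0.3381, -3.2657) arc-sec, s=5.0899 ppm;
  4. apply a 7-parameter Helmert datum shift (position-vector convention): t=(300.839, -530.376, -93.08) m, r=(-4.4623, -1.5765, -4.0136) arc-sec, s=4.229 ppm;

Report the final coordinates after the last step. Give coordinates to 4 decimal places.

X=1793176.9681 m, Y=471486.3330 m, Z=6082685.9472 m

start: φ=73.151779°, λ=14.752736°, h=272.486 m
→ ECEF (a=6378388.000, f=1/297.0): X=1793357.1740, Y=472243.1149, Z=6082579.1925
→ Helmert 7p (PV): X=1793462.1396, Y=471962.2277, Z=6082790.8136
→ Helmert 7p (PV): X=1792905.8553, Y=471918.0068, Z=6082749.8093
→ Helmert 7p (PV): X=1793176.9681, Y=471486.3330, Z=6082685.9472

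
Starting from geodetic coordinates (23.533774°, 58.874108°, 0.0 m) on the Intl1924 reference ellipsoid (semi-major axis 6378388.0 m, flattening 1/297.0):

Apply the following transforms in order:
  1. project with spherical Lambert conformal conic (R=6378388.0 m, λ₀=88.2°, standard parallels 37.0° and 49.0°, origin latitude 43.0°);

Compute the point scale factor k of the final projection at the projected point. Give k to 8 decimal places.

1.04984489

start: φ=23.533774°, λ=58.874108°, h=0.000 m
→ into lcc (λ₀=88.2°): φ=23.53377400°, λ−λ₀=-29.32589200°
scale k = 1.04984489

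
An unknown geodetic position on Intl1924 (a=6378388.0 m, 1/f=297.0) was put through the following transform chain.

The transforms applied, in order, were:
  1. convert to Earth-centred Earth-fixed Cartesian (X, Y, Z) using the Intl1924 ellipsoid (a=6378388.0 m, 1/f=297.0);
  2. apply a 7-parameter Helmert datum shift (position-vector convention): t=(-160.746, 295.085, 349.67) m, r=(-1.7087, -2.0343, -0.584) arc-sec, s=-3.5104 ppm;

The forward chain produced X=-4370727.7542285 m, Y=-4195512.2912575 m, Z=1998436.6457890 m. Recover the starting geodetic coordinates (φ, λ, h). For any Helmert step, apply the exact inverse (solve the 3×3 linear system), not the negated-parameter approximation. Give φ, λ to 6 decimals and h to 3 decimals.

φ=18.367502°, λ=-136.168305°, h=3328.067 m

start: X=-4370727.7542, Y=-4195512.2913, Z=1998436.6458 m
→ Helmert⁻¹: X=-4370550.7645, Y=-4195851.0320, Z=1998102.3363
→ geod (Bowring, a=6378388.000): φ=18.36750200°, λ=-136.16830500°, h=3328.0670 m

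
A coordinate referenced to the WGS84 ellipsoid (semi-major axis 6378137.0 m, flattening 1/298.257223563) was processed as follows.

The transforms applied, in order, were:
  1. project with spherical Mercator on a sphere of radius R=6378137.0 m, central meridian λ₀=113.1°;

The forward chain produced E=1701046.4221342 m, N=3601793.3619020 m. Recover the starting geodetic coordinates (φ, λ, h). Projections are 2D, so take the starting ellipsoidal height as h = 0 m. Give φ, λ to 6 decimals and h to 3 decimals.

φ=30.761341°, λ=128.380760°, h=0.000 m

start: E=1701046.4221, N=3601793.3619 m
→ merc⁻¹: φ=30.76134100°, λ=128.38076000°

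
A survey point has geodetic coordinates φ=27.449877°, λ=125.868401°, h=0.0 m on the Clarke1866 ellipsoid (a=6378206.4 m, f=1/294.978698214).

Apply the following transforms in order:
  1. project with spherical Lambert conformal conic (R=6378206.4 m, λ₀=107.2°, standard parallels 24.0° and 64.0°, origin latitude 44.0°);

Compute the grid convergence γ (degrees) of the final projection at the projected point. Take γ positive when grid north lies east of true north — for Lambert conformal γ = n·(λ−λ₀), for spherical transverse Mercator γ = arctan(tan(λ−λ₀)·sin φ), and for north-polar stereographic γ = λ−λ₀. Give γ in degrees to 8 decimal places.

start: φ=27.449877°, λ=125.868401°, h=0.000 m
→ into lcc (λ₀=107.2°): φ=27.44987700°, λ−λ₀=18.66840100°
convergence γ = 13.25412351°

13.25412351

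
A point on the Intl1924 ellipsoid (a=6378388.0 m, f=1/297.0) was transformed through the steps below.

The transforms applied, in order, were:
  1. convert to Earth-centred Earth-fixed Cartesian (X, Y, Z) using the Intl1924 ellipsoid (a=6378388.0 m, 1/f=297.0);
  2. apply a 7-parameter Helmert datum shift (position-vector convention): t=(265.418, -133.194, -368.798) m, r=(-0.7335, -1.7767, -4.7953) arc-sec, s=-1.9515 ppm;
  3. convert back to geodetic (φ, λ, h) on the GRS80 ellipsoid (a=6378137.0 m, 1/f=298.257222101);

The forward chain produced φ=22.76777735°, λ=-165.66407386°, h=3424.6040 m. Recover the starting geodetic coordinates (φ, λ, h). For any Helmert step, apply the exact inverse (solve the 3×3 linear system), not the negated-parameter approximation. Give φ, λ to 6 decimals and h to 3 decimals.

φ=22.771080°, λ=-165.664504°, h=3549.250 m

start: φ=22.767777°, λ=-165.664074°, h=3424.604 m
→ ECEF (a=6378137.000, f=1/298.257222101): X=-5703941.1903, Y=-1457725.9024, Z=2454351.8195
→ Helmert⁻¹: X=-5704162.7056, Y=-1457736.8943, Z=2454769.3579
→ geod (Bowring, a=6378388.000): φ=22.77108000°, λ=-165.66450400°, h=3549.2500 m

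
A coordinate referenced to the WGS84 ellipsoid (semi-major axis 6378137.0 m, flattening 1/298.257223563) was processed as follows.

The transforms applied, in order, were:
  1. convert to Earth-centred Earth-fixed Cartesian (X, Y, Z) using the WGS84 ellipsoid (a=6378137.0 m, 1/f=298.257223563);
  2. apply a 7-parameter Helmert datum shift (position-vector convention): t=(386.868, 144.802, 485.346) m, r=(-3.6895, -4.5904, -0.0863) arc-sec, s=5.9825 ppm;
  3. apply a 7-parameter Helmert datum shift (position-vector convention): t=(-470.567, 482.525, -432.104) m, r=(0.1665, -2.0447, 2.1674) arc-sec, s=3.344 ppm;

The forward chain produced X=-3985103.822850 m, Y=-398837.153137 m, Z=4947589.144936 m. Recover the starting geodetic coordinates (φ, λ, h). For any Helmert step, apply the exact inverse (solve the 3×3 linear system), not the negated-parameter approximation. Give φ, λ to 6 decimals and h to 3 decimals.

φ=51.199904°, λ=-174.274854°, h=129.588 m

start: X=-3985103.8228, Y=-398837.1531, Z=4947589.1449 m
→ Helmert⁻¹: X=-3984575.0769, Y=-399272.4794, Z=4948044.5241
→ Helmert⁻¹: X=-3984827.8293, Y=-399505.0580, Z=4947611.1154
→ geod (Bowring, a=6378137.000): φ=51.19990400°, λ=-174.27485400°, h=129.5880 m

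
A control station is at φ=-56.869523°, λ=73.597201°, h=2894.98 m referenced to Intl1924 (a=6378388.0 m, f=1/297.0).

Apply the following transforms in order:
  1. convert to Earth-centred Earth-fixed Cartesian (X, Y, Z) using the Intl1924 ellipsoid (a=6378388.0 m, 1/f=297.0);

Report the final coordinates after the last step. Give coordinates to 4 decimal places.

start: φ=-56.869523°, λ=73.597201°, h=2894.980 m
→ ECEF (a=6378388.000, f=1/297.0): X=987207.2484, Y=3353637.6056, Z=-5320507.9170

X=987207.2484 m, Y=3353637.6056 m, Z=-5320507.9170 m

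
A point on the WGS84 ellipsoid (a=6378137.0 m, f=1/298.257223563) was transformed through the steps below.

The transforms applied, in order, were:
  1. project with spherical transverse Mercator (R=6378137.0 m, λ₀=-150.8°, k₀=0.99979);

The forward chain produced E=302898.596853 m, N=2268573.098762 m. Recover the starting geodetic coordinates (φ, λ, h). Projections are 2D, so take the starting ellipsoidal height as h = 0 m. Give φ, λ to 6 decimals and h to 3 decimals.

φ=20.359227°, λ=-147.898040°, h=0.000 m

start: E=302898.5969, N=2268573.0988 m
→ tm⁻¹: φ=20.35922700°, λ=-147.89804000°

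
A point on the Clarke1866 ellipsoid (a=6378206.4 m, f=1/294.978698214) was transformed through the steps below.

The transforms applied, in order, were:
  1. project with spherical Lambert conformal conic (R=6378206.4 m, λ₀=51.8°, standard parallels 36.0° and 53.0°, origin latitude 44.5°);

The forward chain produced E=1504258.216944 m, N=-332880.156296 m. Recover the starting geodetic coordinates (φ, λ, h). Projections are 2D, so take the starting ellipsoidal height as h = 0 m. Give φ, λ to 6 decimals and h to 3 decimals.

start: E=1504258.2169, N=-332880.1563 m
→ lcc⁻¹: φ=39.97296100°, λ=69.71385300°

φ=39.972961°, λ=69.713853°, h=0.000 m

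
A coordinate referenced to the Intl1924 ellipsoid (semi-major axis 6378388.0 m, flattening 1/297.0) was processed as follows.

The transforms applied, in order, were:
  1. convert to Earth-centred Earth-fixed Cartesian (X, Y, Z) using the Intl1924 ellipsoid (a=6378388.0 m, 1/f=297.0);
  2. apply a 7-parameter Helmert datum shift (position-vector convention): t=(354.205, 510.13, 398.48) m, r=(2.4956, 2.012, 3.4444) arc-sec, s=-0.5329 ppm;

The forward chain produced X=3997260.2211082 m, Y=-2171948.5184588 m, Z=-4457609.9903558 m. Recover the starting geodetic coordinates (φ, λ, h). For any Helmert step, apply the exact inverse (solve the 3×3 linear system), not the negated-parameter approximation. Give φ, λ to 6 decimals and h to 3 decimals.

φ=-44.612553°, λ=-28.526924°, h=1517.217 m

start: X=3997260.2211, Y=-2171948.5185, Z=-4457609.9904 m
→ Helmert⁻¹: X=3996915.3511, Y=-2172580.4871, Z=-4457945.5722
→ geod (Bowring, a=6378388.000): φ=-44.61255300°, λ=-28.52692400°, h=1517.2170 m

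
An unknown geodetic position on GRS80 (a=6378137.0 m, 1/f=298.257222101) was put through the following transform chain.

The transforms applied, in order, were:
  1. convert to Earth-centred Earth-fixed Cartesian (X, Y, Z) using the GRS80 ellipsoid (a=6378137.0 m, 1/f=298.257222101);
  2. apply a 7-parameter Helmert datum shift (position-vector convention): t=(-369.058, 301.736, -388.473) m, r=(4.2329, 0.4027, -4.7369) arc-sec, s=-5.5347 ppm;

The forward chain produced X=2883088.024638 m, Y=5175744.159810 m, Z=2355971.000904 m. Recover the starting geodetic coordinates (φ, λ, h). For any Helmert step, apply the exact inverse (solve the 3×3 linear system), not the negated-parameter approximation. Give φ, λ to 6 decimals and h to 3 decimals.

start: X=2883088.0246, Y=5175744.1598, Z=2355971.0009 m
→ Helmert⁻¹: X=2883349.5835, Y=5175585.6397, Z=2356271.9333
→ geod (Bowring, a=6378137.000): φ=21.82080600°, λ=60.87756000°, h=720.4610 m

φ=21.820806°, λ=60.877560°, h=720.461 m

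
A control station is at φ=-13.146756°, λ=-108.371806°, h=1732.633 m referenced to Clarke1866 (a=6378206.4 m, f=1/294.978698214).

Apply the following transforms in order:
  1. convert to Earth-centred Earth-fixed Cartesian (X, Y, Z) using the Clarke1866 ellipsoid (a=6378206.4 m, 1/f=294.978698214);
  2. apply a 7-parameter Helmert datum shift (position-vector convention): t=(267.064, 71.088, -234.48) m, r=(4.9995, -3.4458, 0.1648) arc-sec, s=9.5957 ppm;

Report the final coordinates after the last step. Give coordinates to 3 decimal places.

start: φ=-13.146756°, λ=-108.371806°, h=1732.633 m
→ ECEF (a=6378206.400, f=1/294.978698214): X=-1958482.4591, Y=-5897102.4399, Z=-1441524.9301
→ Helmert 7p (PV): X=-1958205.3945, Y=-5897054.5631, Z=-1441948.8976

X=-1958205.394 m, Y=-5897054.563 m, Z=-1441948.898 m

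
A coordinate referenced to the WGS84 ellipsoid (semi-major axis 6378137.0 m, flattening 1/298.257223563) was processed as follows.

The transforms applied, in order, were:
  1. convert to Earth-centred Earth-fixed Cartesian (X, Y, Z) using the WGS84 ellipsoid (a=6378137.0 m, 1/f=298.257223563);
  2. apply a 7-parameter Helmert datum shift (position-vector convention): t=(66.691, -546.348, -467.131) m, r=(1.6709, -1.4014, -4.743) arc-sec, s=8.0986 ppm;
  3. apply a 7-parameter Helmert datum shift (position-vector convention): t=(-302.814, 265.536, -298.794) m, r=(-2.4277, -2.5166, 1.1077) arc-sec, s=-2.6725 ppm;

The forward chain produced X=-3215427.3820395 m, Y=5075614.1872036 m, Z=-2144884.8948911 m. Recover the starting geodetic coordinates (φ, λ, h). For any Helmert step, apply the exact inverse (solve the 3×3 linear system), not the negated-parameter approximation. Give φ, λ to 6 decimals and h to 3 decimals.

φ=-19.760096°, λ=122.352429°, h=3863.553 m

start: X=-3215427.3820, Y=5075614.1872, Z=-2144884.8949 m
→ Helmert⁻¹: X=-3215132.0687, Y=5075404.7216, Z=-2144492.8685
→ Helmert⁻¹: X=-3215304.0052, Y=5075818.6586, Z=-2144027.6466
→ geod (Bowring, a=6378137.000): φ=-19.76009600°, λ=122.35242900°, h=3863.5530 m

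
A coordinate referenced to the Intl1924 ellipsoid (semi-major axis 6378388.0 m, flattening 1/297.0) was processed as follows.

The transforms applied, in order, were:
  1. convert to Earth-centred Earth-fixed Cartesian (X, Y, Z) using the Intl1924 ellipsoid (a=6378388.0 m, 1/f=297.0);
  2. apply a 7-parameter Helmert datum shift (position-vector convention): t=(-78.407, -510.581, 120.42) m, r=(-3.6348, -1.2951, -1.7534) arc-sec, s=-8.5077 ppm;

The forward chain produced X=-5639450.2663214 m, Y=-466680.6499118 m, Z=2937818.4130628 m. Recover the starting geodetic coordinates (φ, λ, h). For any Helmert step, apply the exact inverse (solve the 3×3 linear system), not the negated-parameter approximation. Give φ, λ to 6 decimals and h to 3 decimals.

φ=27.594921°, λ=-175.273451°, h=1971.266 m

start: X=-5639450.2663, Y=-466680.6499, Z=2937818.4131 m
→ Helmert⁻¹: X=-5639397.4285, Y=-466273.7430, Z=2937750.1784
→ geod (Bowring, a=6378388.000): φ=27.59492100°, λ=-175.27345100°, h=1971.2660 m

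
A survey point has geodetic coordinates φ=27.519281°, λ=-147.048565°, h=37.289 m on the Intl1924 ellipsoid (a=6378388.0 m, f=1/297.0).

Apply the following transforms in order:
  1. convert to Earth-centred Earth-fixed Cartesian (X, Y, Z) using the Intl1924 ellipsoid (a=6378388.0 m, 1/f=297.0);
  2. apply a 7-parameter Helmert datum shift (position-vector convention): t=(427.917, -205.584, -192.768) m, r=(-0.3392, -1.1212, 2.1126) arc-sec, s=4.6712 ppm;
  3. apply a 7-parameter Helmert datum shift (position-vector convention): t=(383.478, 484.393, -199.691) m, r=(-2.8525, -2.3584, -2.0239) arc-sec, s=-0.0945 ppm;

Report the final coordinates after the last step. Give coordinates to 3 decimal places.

start: φ=27.519281°, λ=-147.048565°, h=37.289 m
→ ECEF (a=6378388.000, f=1/297.0): X=-4750161.7395, Y=-3079069.8981, Z=2929423.2077
→ Helmert 7p (PV): X=-4749740.3986, Y=-3079333.6999, Z=2929223.3664
→ Helmert 7p (PV): X=-4749420.1789, Y=-3078761.9016, Z=2929011.6759

X=-4749420.179 m, Y=-3078761.902 m, Z=2929011.676 m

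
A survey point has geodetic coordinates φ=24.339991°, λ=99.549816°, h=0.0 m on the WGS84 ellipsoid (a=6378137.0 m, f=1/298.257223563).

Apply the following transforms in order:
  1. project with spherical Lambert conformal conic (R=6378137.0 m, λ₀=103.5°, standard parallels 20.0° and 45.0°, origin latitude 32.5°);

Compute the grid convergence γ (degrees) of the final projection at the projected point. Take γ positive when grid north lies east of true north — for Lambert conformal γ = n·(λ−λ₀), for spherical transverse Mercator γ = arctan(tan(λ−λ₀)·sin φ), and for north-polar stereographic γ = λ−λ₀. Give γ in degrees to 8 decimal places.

-2.13967395

start: φ=24.339991°, λ=99.549816°, h=0.000 m
→ into lcc (λ₀=103.5°): φ=24.33999100°, λ−λ₀=-3.95018400°
convergence γ = -2.13967395°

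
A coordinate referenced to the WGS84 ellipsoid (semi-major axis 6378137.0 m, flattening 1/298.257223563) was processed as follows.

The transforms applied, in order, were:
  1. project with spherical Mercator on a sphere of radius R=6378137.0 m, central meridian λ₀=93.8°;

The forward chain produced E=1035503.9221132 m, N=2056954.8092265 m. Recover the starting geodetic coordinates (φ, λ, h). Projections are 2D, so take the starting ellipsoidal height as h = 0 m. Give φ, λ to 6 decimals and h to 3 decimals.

start: E=1035503.9221, N=2056954.8092 m
→ merc⁻¹: φ=18.16571900°, λ=103.10209000°

φ=18.165719°, λ=103.102090°, h=0.000 m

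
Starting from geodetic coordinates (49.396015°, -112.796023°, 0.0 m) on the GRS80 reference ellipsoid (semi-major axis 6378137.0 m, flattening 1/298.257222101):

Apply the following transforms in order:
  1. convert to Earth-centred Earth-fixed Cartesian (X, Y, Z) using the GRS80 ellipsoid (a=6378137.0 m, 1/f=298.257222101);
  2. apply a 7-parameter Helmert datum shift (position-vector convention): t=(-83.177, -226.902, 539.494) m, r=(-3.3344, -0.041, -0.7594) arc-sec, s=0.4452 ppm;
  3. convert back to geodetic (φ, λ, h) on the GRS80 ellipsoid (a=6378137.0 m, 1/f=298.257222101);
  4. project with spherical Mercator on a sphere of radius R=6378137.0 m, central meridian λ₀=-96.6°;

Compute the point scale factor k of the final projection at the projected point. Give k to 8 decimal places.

1.53658032

start: φ=49.396015°, λ=-112.796023°, h=0.000 m
→ ECEF (a=6378137.000, f=1/298.257222101): X=-1611448.4837, Y=-3834229.4345, Z=4819337.9570
→ Helmert 7p (PV): X=-1611547.4524, Y=-3834374.2030, Z=4819941.2590
→ geod (Bowring, a=6378137.000): φ=49.39837238°, λ=-112.79650717°, h=569.8642 m
→ into merc (λ₀=-96.6°): φ=49.39837238°, λ−λ₀=-16.19650717°
scale k = 1.53658032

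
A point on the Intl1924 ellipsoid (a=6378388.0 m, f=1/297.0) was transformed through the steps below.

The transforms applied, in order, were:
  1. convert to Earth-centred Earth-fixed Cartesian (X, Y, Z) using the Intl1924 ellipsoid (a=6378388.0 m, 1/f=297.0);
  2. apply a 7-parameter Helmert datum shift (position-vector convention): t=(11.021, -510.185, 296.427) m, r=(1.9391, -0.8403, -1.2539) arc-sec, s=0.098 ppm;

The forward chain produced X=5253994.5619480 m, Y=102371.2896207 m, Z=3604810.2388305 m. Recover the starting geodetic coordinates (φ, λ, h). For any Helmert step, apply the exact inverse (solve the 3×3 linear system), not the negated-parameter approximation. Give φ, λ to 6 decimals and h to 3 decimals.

start: X=5253994.5619, Y=102371.2896, Z=3604810.2388 m
→ Helmert⁻¹: X=5253997.0845, Y=102947.2899, Z=3604491.0866
→ geod (Bowring, a=6378388.000): φ=34.62730900°, λ=1.12251500°, h=903.6100 m

φ=34.627309°, λ=1.122515°, h=903.610 m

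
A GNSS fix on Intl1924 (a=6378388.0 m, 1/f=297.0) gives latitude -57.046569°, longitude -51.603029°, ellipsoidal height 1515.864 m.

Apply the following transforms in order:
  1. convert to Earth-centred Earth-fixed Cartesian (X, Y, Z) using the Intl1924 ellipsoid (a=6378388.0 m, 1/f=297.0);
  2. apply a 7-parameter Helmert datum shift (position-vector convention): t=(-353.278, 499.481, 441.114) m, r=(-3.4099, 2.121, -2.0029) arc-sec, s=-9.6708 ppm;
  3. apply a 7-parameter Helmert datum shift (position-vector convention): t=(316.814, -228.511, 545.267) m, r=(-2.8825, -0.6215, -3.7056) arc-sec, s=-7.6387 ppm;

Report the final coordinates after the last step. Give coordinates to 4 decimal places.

X=2160414.5472 m, Y=-2726202.3398 m, Z=-5328959.9393 m

start: φ=-57.046569°, λ=-51.603029°, h=1515.864 m
→ ECEF (a=6378388.000, f=1/297.0): X=2160602.6003, Y=-2726298.1164, Z=-5330106.0326
→ Helmert 7p (PV): X=2160147.1461, Y=-2725881.3645, Z=-5329590.5194
→ Helmert 7p (PV): X=2160414.5472, Y=-2726202.3398, Z=-5328959.9393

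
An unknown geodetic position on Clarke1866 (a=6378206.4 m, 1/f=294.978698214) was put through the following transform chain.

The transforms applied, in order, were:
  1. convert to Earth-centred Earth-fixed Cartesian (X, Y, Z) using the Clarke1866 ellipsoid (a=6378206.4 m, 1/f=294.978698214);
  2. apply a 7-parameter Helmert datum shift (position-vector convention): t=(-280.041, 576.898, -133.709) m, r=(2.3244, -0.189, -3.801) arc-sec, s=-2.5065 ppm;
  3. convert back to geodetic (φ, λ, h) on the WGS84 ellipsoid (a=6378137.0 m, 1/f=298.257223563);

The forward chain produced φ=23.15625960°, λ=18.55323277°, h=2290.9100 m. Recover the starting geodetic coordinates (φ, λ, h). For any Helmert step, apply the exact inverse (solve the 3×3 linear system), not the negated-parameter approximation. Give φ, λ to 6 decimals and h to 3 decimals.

start: φ=23.156260°, λ=18.553233°, h=2290.910 m
→ ECEF (a=6378137.000, f=1/298.257223563): X=5564388.1378, Y=1867568.5976, Z=2493540.2910
→ Helmert⁻¹: X=5564650.0047, Y=1867127.0243, Z=2493654.1109
→ geod (Bowring, a=6378206.400): φ=23.15837100°, λ=18.54833300°, h=2402.0520 m

φ=23.158371°, λ=18.548333°, h=2402.052 m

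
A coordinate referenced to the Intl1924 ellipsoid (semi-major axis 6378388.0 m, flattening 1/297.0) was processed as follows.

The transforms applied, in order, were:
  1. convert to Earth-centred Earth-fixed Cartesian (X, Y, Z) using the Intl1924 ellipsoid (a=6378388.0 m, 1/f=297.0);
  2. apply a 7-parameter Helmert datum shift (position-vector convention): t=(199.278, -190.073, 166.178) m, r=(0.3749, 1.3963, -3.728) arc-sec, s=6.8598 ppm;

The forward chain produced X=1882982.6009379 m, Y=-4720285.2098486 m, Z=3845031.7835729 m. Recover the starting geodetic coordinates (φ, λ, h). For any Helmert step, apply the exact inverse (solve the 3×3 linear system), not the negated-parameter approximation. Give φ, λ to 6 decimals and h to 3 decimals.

φ=37.297571°, λ=-68.252807°, h=1786.833 m

start: X=1882982.6009, Y=-4720285.2098, Z=3845031.7836 m
→ Helmert⁻¹: X=1882829.6889, Y=-4720021.7399, Z=3844860.5554
→ geod (Bowring, a=6378388.000): φ=37.29757100°, λ=-68.25280700°, h=1786.8330 m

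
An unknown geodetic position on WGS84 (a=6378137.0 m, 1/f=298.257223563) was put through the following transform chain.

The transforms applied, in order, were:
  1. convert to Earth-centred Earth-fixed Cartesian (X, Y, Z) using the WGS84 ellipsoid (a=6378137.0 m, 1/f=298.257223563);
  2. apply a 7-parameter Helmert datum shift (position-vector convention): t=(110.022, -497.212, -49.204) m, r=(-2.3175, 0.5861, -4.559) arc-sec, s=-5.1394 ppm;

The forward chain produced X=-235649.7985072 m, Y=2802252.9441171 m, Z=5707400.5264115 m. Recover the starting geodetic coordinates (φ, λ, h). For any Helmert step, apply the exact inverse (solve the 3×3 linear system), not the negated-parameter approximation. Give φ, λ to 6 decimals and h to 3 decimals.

start: X=-235649.7985, Y=2802252.9441, Z=5707400.5264 m
→ Helmert⁻¹: X=-235839.1970, Y=2802695.2209, Z=5707509.8831
→ geod (Bowring, a=6378137.000): φ=63.91864500°, λ=94.80995300°, h=1977.8020 m

φ=63.918645°, λ=94.809953°, h=1977.802 m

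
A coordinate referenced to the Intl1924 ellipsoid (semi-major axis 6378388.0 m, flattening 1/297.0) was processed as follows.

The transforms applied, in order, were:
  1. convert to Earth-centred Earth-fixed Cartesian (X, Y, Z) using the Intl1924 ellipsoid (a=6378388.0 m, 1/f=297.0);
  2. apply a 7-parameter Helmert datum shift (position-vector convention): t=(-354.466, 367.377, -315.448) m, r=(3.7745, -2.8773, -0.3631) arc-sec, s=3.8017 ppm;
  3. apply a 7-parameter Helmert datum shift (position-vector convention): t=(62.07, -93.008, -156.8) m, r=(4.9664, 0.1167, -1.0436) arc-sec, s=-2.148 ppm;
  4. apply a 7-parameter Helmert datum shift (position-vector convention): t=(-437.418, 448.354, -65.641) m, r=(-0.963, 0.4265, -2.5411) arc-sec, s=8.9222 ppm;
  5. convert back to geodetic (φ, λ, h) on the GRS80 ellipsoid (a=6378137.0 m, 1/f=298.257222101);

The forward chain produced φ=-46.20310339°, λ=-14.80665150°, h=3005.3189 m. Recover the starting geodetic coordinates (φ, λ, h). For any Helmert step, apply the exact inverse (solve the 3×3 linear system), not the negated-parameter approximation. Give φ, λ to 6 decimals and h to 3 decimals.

φ=-46.194875°, λ=-14.814522°, h=2962.509 m

start: φ=-46.203103°, λ=-14.806652°, h=3005.319 m
→ ECEF (a=6378137.000, f=1/298.257222101): X=4277223.8403, Y=-1130622.5098, Z=-4583070.2952
→ Helmert⁻¹: X=4277646.5021, Y=-1130986.6766, Z=-4582960.1993
→ Helmert⁻¹: X=4277601.9354, Y=-1130984.7985, Z=-4582783.5914
→ Helmert⁻¹: X=4277878.2061, Y=-1131424.2002, Z=-4582489.6925
→ geod (Bowring, a=6378388.000): φ=-46.19487500°, λ=-14.81452200°, h=2962.5090 m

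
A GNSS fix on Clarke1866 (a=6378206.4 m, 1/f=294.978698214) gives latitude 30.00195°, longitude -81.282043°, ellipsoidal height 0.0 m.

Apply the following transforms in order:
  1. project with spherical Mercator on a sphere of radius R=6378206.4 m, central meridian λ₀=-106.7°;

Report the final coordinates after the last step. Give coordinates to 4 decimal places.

start: φ=30.001950°, λ=-81.282043°, h=0.000 m
→ merc (R=6378206.4, λ₀=-106.7°): E=2829544.8180, N=3503838.6249

E=2829544.8180 m, N=3503838.6249 m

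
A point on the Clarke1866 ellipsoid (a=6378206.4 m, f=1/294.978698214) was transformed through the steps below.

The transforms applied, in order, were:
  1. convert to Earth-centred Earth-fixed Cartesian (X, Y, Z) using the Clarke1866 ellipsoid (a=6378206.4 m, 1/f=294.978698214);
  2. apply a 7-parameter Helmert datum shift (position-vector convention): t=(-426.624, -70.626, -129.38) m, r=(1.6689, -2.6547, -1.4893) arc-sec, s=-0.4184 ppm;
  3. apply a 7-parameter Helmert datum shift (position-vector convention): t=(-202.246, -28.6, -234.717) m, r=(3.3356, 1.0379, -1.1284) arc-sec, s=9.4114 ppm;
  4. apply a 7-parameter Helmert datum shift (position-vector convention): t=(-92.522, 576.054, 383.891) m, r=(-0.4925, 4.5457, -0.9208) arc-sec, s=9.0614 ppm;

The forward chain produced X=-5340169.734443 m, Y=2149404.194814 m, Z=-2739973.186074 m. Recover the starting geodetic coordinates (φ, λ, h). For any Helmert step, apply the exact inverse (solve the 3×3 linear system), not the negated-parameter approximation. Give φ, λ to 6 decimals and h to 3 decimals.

φ=-25.609449°, λ=158.078459°, h=261.641 m

start: X=-5340169.7344, Y=2149404.1948, Z=-2739973.1861 m
→ Helmert⁻¹: X=-5339978.0225, Y=2148791.3744, Z=-2740444.7985
→ Helmert⁻¹: X=-5339723.4885, Y=2148726.2258, Z=-2740245.9094
→ Helmert⁻¹: X=-5339349.8786, Y=2148737.0290, Z=-2740066.3421
→ geod (Bowring, a=6378206.400): φ=-25.60944900°, λ=158.07845900°, h=261.6410 m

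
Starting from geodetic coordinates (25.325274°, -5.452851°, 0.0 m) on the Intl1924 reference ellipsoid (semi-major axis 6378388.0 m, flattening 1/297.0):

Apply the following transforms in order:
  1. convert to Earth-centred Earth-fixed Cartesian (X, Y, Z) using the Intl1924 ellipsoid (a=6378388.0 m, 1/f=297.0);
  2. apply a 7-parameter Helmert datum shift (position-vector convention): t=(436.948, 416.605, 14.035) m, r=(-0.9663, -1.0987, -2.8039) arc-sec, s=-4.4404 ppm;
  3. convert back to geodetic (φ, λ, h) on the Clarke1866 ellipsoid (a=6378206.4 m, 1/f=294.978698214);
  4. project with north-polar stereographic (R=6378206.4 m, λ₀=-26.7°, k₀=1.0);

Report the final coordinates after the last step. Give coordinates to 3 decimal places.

start: φ=25.325274°, λ=-5.452851°, h=0.000 m
→ ECEF (a=6378388.000, f=1/297.0): X=5742829.5727, Y=-548202.3498, Z=2711723.9502
→ Helmert 7p (PV): X=5743219.1238, Y=-547848.6728, Z=2711759.1021
→ geod (Bowring, a=6378206.400): φ=25.32521392°, λ=-5.44898684°, h=543.5293 m
→ stereo (R=6378206.4, λ₀=-26.7°): E=2927156.0882, N=-7526775.3772

E=2927156.088 m, N=-7526775.377 m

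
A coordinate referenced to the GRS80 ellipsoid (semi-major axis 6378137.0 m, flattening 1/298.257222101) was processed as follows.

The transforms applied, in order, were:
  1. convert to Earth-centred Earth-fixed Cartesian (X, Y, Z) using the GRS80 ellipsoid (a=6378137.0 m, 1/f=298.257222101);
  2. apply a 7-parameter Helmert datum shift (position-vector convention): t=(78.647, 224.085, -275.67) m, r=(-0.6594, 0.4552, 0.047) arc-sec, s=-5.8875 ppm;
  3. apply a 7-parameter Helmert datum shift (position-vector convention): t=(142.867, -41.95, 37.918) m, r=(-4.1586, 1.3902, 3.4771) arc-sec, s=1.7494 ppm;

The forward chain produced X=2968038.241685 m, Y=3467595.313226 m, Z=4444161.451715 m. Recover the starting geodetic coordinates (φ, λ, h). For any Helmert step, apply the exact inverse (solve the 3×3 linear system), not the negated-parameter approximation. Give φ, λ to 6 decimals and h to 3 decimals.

start: X=2968038.2417, Y=3467595.3132, Z=4444161.4517 m
→ Helmert⁻¹: X=2967918.6823, Y=3467491.5637, Z=4444205.6723
→ Helmert⁻¹: X=2967848.4902, Y=3467273.0076, Z=4444525.1434
→ geod (Bowring, a=6378137.000): φ=44.43244300°, λ=49.43778300°, h=2848.9290 m

φ=44.432443°, λ=49.437783°, h=2848.929 m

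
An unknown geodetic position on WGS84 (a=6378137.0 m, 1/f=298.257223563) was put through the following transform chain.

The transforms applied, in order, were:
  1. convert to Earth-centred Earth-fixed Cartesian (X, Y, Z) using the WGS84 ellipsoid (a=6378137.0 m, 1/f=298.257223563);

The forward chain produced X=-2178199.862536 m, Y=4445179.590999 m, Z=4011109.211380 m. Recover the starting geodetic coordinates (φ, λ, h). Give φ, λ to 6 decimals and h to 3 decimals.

φ=39.206085°, λ=116.105497°, h=1641.759 m

start: X=-2178199.8625, Y=4445179.5910, Z=4011109.2114 m
→ geod (Bowring, a=6378137.000): φ=39.20608500°, λ=116.10549700°, h=1641.7590 m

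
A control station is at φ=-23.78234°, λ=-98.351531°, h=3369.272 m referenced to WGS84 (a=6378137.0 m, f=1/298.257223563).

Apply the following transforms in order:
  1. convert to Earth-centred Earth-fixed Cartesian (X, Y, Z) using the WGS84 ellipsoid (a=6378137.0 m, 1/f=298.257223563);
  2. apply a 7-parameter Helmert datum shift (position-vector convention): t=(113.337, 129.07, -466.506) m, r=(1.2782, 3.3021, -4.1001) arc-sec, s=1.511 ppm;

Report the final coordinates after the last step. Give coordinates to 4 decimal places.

start: φ=-23.782340°, λ=-98.351531°, h=3369.272 m
→ ECEF (a=6378137.000, f=1/298.257223563): X=-848643.0714, Y=-5780834.3182, Z=-2557600.4464
→ Helmert 7p (PV): X=-848686.8722, Y=-5780681.2646, Z=-2558093.0542

X=-848686.8722 m, Y=-5780681.2646 m, Z=-2558093.0542 m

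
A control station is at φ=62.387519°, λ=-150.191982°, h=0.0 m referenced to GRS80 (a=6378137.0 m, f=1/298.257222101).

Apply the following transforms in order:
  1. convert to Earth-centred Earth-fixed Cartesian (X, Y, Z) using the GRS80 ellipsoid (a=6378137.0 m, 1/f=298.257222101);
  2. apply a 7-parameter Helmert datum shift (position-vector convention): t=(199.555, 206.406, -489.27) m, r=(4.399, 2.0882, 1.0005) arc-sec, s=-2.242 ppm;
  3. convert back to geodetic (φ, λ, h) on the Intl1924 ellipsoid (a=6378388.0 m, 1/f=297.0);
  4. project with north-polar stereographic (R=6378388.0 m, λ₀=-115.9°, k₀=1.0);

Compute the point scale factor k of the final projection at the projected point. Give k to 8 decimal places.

1.06038436

start: φ=62.387519°, λ=-150.191982°, h=0.000 m
→ ECEF (a=6378137.000, f=1/298.257222101): X=-2571847.9056, Y=-1473389.1733, Z=5628661.8892
→ Helmert 7p (PV): X=-2571578.4540, Y=-1473311.9808, Z=5628154.6139
→ geod (Bowring, a=6378388.000): φ=62.38824807°, λ=-150.19068744°, h=-754.9584 m
→ into stereo (λ₀=-115.9°): φ=62.38824807°, λ−λ₀=-34.29068744°
scale k = 1.06038436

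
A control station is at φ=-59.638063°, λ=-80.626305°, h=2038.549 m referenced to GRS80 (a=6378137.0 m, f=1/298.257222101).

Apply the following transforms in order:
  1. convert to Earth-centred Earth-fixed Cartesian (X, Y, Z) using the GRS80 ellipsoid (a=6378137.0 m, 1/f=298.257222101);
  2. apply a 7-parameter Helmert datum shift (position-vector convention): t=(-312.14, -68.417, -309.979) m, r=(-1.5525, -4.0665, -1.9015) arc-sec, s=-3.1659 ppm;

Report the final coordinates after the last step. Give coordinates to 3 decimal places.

X=526331.960 m, Y=-3189926.351 m, Z=-5482222.610 m

start: φ=-59.638063°, λ=-80.626305°, h=2038.549 m
→ ECEF (a=6378137.000, f=1/298.257222101): X=526567.0966, Y=-3189821.9168, Z=-5481964.3766
→ Helmert 7p (PV): X=526331.9599, Y=-3189926.3506, Z=-5482222.6102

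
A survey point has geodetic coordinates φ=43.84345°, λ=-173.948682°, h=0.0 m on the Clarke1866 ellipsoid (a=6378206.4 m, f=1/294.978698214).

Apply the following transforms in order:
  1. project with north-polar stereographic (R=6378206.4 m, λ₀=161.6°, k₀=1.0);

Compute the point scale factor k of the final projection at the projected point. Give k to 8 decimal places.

start: φ=43.843450°, λ=-173.948682°, h=0.000 m
→ into stereo (λ₀=161.6°): φ=43.84345000°, λ−λ₀=24.45131800°
scale k = 1.18155104

1.18155104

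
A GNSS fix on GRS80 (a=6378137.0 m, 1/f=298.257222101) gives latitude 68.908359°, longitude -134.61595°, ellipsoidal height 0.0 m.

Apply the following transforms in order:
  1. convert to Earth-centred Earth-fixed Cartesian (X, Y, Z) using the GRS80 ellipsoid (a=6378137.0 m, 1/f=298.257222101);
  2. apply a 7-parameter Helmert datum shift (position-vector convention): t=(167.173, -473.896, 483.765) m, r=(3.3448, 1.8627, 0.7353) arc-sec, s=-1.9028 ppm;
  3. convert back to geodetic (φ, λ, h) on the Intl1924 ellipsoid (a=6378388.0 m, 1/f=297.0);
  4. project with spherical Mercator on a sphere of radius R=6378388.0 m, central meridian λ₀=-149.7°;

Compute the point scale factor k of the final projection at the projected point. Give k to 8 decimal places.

2.77885004

start: φ=68.908359°, λ=-134.615950°, h=0.000 m
→ ECEF (a=6378137.000, f=1/298.257222101): X=-1616782.9771, Y=-1638603.9574, Z=5928301.9024
→ Helmert 7p (PV): X=-1616553.3502, Y=-1639176.6325, Z=5928762.4160
→ geod (Bowring, a=6378388.000): φ=68.90833479°, λ=-134.60187186°, h=346.8467 m
→ into merc (λ₀=-149.7°): φ=68.90833479°, λ−λ₀=15.09812814°
scale k = 2.77885004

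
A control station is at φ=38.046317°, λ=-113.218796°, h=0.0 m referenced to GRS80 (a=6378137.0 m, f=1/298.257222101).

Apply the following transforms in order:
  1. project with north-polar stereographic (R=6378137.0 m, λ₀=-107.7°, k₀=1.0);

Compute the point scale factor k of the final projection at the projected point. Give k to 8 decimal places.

start: φ=38.046317°, λ=-113.218796°, h=0.000 m
→ into stereo (λ₀=-107.7°): φ=38.04631700°, λ−λ₀=-5.51879600°
scale k = 1.23739536

1.23739536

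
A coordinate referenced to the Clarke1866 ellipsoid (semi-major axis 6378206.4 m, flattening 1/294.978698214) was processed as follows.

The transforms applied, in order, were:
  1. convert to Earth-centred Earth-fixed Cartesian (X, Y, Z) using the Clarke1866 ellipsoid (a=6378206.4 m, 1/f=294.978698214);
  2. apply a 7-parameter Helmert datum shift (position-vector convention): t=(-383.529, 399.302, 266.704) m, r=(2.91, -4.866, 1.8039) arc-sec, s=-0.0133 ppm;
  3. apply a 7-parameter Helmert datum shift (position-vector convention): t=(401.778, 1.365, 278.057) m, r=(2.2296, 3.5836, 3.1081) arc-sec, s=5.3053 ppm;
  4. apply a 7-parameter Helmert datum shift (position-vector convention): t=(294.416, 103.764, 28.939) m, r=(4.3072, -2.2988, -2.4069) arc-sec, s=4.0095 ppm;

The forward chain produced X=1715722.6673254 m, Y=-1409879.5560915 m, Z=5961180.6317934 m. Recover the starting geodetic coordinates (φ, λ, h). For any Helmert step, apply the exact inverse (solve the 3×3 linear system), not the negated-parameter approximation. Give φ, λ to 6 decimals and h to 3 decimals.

φ=69.693744°, λ=-39.420081°, h=1601.981 m

start: X=1715722.6673, Y=-1409879.5561, Z=5961180.6318 m
→ Helmert⁻¹: X=1715504.2609, Y=-1409833.1687, Z=5961138.1125
→ Helmert⁻¹: X=1714968.5775, Y=-1409788.4627, Z=5960873.4660
→ Helmert⁻¹: X=1715480.4135, Y=-1410118.6938, Z=5960586.2654
→ geod (Bowring, a=6378206.400): φ=69.69374400°, λ=-39.42008100°, h=1601.9810 m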